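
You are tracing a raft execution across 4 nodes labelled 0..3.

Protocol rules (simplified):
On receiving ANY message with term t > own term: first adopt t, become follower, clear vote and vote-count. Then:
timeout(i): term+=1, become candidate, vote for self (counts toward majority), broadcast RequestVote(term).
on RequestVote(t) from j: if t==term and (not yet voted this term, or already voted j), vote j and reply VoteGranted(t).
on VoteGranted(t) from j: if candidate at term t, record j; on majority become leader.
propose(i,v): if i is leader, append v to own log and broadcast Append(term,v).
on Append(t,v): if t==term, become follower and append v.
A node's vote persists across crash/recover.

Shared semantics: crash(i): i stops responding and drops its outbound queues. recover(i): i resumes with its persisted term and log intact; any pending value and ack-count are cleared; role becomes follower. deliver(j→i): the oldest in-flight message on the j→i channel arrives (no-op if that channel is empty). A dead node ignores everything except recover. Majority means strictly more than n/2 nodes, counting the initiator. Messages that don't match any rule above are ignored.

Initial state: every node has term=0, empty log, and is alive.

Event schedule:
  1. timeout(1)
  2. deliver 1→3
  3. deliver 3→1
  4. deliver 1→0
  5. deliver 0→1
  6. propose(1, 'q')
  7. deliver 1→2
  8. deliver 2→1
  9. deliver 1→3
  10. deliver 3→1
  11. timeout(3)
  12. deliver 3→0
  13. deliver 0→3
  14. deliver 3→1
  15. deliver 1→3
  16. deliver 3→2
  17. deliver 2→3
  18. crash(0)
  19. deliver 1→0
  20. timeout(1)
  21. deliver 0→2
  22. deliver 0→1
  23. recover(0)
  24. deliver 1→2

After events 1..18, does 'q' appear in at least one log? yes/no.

e1 timeout(1): 1[cand,t=1,-]
e2 deliver 1→3: 3[foll,t=1,-]
e3 deliver 3→1: ·
e4 deliver 1→0: 0[foll,t=1,-]
e5 deliver 0→1: 1[lead,t=1,-]
e6 propose(1,'q'): 1[lead,t=1,q]
e7 deliver 1→2: 2[foll,t=1,-]
e8 deliver 2→1: ·
e9 deliver 1→3: 3[foll,t=1,q]
e10 deliver 3→1: ·
e11 timeout(3): 3[cand,t=2,q]
e12 deliver 3→0: 0[foll,t=2,-]
e13 deliver 0→3: ·
e14 deliver 3→1: 1[foll,t=2,q]
e15 deliver 1→3: 3[lead,t=2,q]
e16 deliver 3→2: 2[foll,t=2,-]
e17 deliver 2→3: ·
e18 crash(0): 0[✗foll,t=2,-]

yes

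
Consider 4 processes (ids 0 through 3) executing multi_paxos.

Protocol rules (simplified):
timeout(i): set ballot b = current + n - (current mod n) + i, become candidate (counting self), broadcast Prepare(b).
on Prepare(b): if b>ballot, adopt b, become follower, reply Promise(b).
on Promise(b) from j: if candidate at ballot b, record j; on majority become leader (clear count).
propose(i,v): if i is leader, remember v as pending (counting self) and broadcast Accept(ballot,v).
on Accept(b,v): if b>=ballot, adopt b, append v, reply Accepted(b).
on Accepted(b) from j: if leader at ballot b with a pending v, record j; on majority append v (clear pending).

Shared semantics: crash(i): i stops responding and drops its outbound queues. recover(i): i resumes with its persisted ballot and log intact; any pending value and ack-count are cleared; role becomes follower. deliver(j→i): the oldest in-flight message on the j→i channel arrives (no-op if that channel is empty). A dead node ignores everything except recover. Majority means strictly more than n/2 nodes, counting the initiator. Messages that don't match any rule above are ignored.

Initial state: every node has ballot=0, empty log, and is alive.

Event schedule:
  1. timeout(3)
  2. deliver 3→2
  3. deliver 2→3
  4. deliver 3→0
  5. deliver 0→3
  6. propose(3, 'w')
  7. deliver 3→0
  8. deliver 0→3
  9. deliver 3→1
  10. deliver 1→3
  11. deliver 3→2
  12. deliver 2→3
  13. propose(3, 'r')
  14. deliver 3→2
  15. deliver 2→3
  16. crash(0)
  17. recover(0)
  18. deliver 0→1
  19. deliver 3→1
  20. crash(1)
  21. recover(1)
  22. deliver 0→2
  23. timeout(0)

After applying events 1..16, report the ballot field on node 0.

7

1. timeout(3):  <3:cand b7 ->
2. deliver 3→2:  <2:foll b7 ->
3. deliver 2→3:  nop
4. deliver 3→0:  <0:foll b7 ->
5. deliver 0→3:  <3:lead b7 ->
6. propose(3,'w'):  nop
7. deliver 3→0:  <0:foll b7 w>
8. deliver 0→3:  nop
9. deliver 3→1:  <1:foll b7 ->
10. deliver 1→3:  nop
11. deliver 3→2:  <2:foll b7 w>
12. deliver 2→3:  <3:lead b7 w>
13. propose(3,'r'):  nop
14. deliver 3→2:  <2:foll b7 w,r>
15. deliver 2→3:  nop
16. crash(0):  <0:✗foll b7 w>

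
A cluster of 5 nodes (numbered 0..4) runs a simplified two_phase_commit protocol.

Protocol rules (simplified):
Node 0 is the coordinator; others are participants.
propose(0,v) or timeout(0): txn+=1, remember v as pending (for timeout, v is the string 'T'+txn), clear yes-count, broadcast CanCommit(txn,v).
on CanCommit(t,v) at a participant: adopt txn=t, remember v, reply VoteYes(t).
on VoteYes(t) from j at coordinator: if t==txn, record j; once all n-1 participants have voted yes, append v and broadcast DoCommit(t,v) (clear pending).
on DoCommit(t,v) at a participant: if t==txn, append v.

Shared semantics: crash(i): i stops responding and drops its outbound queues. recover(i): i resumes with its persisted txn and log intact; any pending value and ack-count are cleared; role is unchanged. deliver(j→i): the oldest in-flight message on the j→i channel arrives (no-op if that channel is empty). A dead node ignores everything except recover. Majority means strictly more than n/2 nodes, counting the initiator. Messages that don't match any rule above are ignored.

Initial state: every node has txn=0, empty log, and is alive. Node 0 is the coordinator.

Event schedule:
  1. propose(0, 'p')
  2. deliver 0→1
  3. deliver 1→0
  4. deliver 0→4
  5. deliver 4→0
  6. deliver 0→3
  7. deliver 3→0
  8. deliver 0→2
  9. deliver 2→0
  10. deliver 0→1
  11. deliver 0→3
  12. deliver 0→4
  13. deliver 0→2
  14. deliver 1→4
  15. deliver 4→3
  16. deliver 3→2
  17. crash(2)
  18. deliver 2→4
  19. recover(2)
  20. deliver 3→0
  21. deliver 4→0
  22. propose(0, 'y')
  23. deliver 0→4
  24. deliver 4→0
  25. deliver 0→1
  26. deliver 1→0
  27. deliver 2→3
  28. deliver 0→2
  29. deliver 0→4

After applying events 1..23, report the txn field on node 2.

1

after 1 — propose(0,'p'): n0:coor/t1/[-]
after 2 — deliver 0→1: n1:part/t1/[-]
after 3 — deliver 1→0: ·
after 4 — deliver 0→4: n4:part/t1/[-]
after 5 — deliver 4→0: ·
after 6 — deliver 0→3: n3:part/t1/[-]
after 7 — deliver 3→0: ·
after 8 — deliver 0→2: n2:part/t1/[-]
after 9 — deliver 2→0: n0:coor/t1/[p]
after 10 — deliver 0→1: n1:part/t1/[p]
after 11 — deliver 0→3: n3:part/t1/[p]
after 12 — deliver 0→4: n4:part/t1/[p]
after 13 — deliver 0→2: n2:part/t1/[p]
after 14 — deliver 1→4: ·
after 15 — deliver 4→3: ·
after 16 — deliver 3→2: ·
after 17 — crash(2): n2:✗part/t1/[p]
after 18 — deliver 2→4: ·
after 19 — recover(2): n2:part/t1/[p]
after 20 — deliver 3→0: ·
after 21 — deliver 4→0: ·
after 22 — propose(0,'y'): n0:coor/t2/[p]
after 23 — deliver 0→4: n4:part/t2/[p]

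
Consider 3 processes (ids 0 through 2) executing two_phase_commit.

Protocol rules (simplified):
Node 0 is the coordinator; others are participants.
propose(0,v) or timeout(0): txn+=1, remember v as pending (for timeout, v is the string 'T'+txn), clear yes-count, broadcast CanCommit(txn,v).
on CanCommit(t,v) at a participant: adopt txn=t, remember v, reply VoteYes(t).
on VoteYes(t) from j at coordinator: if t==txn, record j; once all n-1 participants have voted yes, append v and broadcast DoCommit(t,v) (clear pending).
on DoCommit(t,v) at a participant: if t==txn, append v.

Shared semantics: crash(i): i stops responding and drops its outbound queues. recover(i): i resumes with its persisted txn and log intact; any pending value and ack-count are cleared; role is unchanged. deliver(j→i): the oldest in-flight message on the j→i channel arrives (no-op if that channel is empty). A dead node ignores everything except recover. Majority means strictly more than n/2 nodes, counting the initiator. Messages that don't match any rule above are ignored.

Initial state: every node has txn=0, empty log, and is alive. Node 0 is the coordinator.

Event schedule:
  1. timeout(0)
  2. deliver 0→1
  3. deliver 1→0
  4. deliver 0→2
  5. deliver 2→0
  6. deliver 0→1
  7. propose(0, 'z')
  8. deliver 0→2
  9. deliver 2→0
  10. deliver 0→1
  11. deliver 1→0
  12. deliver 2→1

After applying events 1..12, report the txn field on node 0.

e1 timeout(0): 0[coor,t=1,-]
e2 deliver 0→1: 1[part,t=1,-]
e3 deliver 1→0: ·
e4 deliver 0→2: 2[part,t=1,-]
e5 deliver 2→0: 0[coor,t=1,T1]
e6 deliver 0→1: 1[part,t=1,T1]
e7 propose(0,'z'): 0[coor,t=2,T1]
e8 deliver 0→2: 2[part,t=1,T1]
e9 deliver 2→0: ·
e10 deliver 0→1: 1[part,t=2,T1]
e11 deliver 1→0: ·
e12 deliver 2→1: ·

2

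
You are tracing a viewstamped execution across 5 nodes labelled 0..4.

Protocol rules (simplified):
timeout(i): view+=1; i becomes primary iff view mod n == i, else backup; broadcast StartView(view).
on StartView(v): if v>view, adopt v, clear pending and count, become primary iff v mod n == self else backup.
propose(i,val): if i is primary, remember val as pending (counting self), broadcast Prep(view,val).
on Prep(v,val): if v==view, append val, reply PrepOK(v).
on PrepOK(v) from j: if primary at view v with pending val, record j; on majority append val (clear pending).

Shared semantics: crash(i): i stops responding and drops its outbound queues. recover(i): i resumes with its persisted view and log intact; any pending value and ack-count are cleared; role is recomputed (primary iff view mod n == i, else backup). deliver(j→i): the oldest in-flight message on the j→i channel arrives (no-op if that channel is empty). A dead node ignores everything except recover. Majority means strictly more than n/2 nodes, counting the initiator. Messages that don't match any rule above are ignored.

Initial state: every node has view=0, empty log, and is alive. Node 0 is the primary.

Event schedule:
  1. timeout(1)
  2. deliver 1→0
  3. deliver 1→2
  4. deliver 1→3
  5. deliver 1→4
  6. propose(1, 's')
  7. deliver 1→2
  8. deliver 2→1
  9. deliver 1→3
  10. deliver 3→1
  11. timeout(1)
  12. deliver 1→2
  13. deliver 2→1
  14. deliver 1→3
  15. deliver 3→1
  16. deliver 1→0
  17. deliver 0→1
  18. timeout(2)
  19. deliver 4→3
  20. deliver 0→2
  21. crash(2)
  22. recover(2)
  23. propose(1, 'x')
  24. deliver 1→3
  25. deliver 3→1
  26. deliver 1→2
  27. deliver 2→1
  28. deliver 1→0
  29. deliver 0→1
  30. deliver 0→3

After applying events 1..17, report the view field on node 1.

2

after 1 — timeout(1): n1:prim/v1/[-]
after 2 — deliver 1→0: n0:back/v1/[-]
after 3 — deliver 1→2: n2:back/v1/[-]
after 4 — deliver 1→3: n3:back/v1/[-]
after 5 — deliver 1→4: n4:back/v1/[-]
after 6 — propose(1,'s'): ·
after 7 — deliver 1→2: n2:back/v1/[s]
after 8 — deliver 2→1: ·
after 9 — deliver 1→3: n3:back/v1/[s]
after 10 — deliver 3→1: n1:prim/v1/[s]
after 11 — timeout(1): n1:back/v2/[s]
after 12 — deliver 1→2: n2:prim/v2/[s]
after 13 — deliver 2→1: ·
after 14 — deliver 1→3: n3:back/v2/[s]
after 15 — deliver 3→1: ·
after 16 — deliver 1→0: n0:back/v1/[s]
after 17 — deliver 0→1: ·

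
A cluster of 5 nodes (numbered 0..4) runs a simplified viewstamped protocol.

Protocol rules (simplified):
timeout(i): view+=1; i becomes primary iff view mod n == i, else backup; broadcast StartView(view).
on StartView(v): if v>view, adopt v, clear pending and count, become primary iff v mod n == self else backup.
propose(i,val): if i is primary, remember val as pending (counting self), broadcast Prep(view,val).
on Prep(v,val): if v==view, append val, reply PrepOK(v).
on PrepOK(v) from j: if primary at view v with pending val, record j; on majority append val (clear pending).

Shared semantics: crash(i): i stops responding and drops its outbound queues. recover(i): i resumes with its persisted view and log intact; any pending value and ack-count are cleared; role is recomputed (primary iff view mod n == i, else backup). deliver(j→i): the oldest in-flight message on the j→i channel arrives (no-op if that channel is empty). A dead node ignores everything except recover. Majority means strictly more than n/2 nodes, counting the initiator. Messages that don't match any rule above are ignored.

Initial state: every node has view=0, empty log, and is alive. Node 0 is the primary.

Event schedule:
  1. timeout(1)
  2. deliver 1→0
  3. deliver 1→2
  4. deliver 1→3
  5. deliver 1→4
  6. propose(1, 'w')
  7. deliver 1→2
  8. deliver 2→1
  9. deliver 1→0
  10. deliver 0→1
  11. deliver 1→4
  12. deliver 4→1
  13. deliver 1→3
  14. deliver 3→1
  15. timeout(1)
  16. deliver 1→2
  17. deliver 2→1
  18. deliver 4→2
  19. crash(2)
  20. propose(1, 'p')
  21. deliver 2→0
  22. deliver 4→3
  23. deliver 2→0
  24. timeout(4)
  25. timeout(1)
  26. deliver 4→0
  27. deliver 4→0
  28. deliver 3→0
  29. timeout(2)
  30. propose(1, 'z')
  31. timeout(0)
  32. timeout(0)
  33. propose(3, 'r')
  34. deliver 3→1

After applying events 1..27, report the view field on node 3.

1

step 1 timeout(1): 1={prim,v=1,log=-}
step 2 deliver 1→0: 0={back,v=1,log=-}
step 3 deliver 1→2: 2={back,v=1,log=-}
step 4 deliver 1→3: 3={back,v=1,log=-}
step 5 deliver 1→4: 4={back,v=1,log=-}
step 6 propose(1,'w'): —
step 7 deliver 1→2: 2={back,v=1,log=w}
step 8 deliver 2→1: —
step 9 deliver 1→0: 0={back,v=1,log=w}
step 10 deliver 0→1: 1={prim,v=1,log=w}
step 11 deliver 1→4: 4={back,v=1,log=w}
step 12 deliver 4→1: —
step 13 deliver 1→3: 3={back,v=1,log=w}
step 14 deliver 3→1: —
step 15 timeout(1): 1={back,v=2,log=w}
step 16 deliver 1→2: 2={prim,v=2,log=w}
step 17 deliver 2→1: —
step 18 deliver 4→2: —
step 19 crash(2): 2={✗prim,v=2,log=w}
step 20 propose(1,'p'): —
step 21 deliver 2→0: —
step 22 deliver 4→3: —
step 23 deliver 2→0: —
step 24 timeout(4): 4={back,v=2,log=w}
step 25 timeout(1): 1={back,v=3,log=w}
step 26 deliver 4→0: 0={back,v=2,log=w}
step 27 deliver 4→0: —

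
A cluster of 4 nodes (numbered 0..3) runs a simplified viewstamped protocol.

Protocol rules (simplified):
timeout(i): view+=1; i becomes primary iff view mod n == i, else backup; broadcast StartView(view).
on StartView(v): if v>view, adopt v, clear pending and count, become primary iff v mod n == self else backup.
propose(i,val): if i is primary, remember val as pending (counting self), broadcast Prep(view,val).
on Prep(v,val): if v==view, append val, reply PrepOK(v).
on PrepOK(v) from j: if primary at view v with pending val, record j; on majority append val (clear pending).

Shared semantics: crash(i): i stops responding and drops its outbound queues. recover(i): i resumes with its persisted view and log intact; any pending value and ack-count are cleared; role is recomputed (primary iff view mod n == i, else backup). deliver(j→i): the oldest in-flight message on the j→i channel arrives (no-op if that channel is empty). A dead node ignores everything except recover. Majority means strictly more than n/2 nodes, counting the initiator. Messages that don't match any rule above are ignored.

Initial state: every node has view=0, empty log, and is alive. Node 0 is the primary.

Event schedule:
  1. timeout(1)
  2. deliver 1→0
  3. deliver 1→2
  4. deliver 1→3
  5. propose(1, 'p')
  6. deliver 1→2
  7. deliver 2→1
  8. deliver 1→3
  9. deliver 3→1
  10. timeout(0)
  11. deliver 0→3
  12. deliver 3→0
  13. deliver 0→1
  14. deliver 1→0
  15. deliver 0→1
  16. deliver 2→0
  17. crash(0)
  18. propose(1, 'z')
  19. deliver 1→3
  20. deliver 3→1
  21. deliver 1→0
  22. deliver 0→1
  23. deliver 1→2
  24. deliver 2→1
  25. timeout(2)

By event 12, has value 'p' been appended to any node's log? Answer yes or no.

[1] timeout(1) → N1(prim v1 [-])
[2] deliver 1→0 → N0(back v1 [-])
[3] deliver 1→2 → N2(back v1 [-])
[4] deliver 1→3 → N3(back v1 [-])
[5] propose(1,'p') → ∅
[6] deliver 1→2 → N2(back v1 [p])
[7] deliver 2→1 → ∅
[8] deliver 1→3 → N3(back v1 [p])
[9] deliver 3→1 → N1(prim v1 [p])
[10] timeout(0) → N0(back v2 [-])
[11] deliver 0→3 → N3(back v2 [p])
[12] deliver 3→0 → ∅

yes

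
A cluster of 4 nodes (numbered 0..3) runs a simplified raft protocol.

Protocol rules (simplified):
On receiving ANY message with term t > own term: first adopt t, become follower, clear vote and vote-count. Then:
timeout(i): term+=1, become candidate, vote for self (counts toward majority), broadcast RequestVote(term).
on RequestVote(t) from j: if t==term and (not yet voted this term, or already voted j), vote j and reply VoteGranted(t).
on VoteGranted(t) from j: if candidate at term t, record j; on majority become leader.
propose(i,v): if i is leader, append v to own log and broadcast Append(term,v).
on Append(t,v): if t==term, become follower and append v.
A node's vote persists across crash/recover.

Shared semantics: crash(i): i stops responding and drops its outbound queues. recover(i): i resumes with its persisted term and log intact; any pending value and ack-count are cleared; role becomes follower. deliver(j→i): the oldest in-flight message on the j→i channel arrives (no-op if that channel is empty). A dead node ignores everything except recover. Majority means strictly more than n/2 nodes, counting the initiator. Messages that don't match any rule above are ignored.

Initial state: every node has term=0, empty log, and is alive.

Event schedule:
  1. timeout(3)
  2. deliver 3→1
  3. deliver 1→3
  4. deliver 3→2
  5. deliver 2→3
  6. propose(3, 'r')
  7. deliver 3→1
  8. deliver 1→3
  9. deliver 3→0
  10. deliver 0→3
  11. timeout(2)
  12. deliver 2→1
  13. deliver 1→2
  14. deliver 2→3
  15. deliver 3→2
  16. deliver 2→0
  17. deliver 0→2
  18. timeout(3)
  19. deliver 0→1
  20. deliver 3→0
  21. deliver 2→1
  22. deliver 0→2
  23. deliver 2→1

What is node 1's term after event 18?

2

step 1 timeout(3): 3={cand,t=1,log=-}
step 2 deliver 3→1: 1={foll,t=1,log=-}
step 3 deliver 1→3: —
step 4 deliver 3→2: 2={foll,t=1,log=-}
step 5 deliver 2→3: 3={lead,t=1,log=-}
step 6 propose(3,'r'): 3={lead,t=1,log=r}
step 7 deliver 3→1: 1={foll,t=1,log=r}
step 8 deliver 1→3: —
step 9 deliver 3→0: 0={foll,t=1,log=-}
step 10 deliver 0→3: —
step 11 timeout(2): 2={cand,t=2,log=-}
step 12 deliver 2→1: 1={foll,t=2,log=r}
step 13 deliver 1→2: —
step 14 deliver 2→3: 3={foll,t=2,log=r}
step 15 deliver 3→2: —
step 16 deliver 2→0: 0={foll,t=2,log=-}
step 17 deliver 0→2: 2={lead,t=2,log=-}
step 18 timeout(3): 3={cand,t=3,log=r}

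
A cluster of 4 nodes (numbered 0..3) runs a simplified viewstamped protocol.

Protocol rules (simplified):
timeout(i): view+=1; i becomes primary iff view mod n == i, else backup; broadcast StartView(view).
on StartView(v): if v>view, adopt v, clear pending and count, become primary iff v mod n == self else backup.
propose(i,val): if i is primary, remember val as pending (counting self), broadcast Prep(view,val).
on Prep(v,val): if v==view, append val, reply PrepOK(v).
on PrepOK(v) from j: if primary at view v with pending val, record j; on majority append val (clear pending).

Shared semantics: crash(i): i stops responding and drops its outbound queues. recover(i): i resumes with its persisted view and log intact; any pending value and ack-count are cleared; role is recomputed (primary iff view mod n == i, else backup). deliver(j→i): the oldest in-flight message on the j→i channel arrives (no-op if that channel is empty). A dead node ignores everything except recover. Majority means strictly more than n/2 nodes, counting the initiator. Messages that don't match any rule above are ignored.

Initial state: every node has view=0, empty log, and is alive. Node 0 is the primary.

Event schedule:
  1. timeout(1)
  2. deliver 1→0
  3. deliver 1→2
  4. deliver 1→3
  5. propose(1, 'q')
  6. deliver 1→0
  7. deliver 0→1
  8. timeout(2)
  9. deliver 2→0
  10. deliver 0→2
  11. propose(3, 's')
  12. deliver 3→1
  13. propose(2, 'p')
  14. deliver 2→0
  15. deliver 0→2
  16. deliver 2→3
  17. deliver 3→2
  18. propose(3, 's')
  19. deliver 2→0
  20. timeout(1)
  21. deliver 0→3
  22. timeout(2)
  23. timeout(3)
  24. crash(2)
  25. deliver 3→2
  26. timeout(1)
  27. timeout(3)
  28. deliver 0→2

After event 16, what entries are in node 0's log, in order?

q,p

1. timeout(1):  <1:prim v1 ->
2. deliver 1→0:  <0:back v1 ->
3. deliver 1→2:  <2:back v1 ->
4. deliver 1→3:  <3:back v1 ->
5. propose(1,'q'):  nop
6. deliver 1→0:  <0:back v1 q>
7. deliver 0→1:  nop
8. timeout(2):  <2:prim v2 ->
9. deliver 2→0:  <0:back v2 q>
10. deliver 0→2:  nop
11. propose(3,'s'):  nop
12. deliver 3→1:  nop
13. propose(2,'p'):  nop
14. deliver 2→0:  <0:back v2 q,p>
15. deliver 0→2:  nop
16. deliver 2→3:  <3:back v2 ->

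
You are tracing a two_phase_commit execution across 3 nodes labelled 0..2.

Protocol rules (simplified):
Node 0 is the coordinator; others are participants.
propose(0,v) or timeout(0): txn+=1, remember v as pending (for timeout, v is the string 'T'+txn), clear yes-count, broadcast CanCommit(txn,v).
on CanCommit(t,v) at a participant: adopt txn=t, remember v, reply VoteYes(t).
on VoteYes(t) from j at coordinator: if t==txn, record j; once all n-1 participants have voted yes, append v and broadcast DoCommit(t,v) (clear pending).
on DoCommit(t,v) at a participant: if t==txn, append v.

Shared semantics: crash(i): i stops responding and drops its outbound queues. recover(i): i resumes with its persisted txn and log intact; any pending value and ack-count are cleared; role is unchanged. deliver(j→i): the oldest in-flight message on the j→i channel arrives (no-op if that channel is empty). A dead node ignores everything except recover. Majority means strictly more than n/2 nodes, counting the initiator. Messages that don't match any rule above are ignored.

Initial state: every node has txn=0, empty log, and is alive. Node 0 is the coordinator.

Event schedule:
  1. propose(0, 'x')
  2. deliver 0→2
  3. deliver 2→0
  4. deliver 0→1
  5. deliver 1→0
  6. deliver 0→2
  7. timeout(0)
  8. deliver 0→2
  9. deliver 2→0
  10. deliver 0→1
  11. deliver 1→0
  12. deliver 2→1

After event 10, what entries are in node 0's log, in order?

e1 propose(0,'x'): 0[coor,t=1,-]
e2 deliver 0→2: 2[part,t=1,-]
e3 deliver 2→0: ·
e4 deliver 0→1: 1[part,t=1,-]
e5 deliver 1→0: 0[coor,t=1,x]
e6 deliver 0→2: 2[part,t=1,x]
e7 timeout(0): 0[coor,t=2,x]
e8 deliver 0→2: 2[part,t=2,x]
e9 deliver 2→0: ·
e10 deliver 0→1: 1[part,t=1,x]

x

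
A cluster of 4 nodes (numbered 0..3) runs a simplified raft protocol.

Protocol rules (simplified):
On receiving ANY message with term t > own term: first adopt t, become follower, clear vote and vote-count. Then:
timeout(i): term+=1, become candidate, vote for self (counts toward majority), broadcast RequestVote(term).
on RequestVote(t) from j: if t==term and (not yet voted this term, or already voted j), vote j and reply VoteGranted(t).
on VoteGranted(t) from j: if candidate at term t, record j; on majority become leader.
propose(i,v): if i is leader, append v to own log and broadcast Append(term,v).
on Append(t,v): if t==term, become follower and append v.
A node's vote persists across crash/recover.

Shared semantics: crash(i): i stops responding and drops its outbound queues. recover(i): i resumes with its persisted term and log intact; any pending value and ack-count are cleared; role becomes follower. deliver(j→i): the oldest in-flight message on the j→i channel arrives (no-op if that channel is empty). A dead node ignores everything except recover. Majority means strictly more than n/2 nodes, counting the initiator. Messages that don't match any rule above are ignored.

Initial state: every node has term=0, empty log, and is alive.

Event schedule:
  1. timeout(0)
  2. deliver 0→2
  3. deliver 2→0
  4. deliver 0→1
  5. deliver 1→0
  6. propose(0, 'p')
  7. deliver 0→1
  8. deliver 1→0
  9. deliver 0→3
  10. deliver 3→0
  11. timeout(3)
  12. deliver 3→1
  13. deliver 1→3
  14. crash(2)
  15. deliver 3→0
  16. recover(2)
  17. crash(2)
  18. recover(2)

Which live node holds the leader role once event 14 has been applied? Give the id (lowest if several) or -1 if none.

[1] timeout(0) → N0(cand t1 [-])
[2] deliver 0→2 → N2(foll t1 [-])
[3] deliver 2→0 → ∅
[4] deliver 0→1 → N1(foll t1 [-])
[5] deliver 1→0 → N0(lead t1 [-])
[6] propose(0,'p') → N0(lead t1 [p])
[7] deliver 0→1 → N1(foll t1 [p])
[8] deliver 1→0 → ∅
[9] deliver 0→3 → N3(foll t1 [-])
[10] deliver 3→0 → ∅
[11] timeout(3) → N3(cand t2 [-])
[12] deliver 3→1 → N1(foll t2 [p])
[13] deliver 1→3 → ∅
[14] crash(2) → N2(✗foll t1 [-])

0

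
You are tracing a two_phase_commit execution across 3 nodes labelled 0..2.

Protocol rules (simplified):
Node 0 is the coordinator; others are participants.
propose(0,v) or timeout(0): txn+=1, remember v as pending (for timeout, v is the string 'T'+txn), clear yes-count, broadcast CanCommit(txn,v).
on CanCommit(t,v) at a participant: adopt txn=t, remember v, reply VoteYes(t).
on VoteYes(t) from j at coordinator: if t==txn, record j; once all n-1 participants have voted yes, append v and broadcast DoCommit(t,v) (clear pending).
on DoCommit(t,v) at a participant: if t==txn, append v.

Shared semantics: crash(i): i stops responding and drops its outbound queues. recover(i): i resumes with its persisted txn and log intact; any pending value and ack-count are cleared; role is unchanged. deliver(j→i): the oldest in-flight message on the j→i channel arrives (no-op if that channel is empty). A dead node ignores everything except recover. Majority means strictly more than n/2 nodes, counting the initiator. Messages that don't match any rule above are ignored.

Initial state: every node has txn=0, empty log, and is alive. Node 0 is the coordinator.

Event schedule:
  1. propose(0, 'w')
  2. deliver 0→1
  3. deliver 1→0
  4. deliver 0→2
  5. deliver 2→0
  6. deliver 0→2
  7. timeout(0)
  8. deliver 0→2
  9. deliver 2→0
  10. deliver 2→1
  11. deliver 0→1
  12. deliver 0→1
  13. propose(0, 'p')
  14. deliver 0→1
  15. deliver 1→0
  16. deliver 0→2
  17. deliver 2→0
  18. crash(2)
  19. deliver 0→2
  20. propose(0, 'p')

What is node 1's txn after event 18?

3

step 1 propose(0,'w'): 0={coor,t=1,log=-}
step 2 deliver 0→1: 1={part,t=1,log=-}
step 3 deliver 1→0: —
step 4 deliver 0→2: 2={part,t=1,log=-}
step 5 deliver 2→0: 0={coor,t=1,log=w}
step 6 deliver 0→2: 2={part,t=1,log=w}
step 7 timeout(0): 0={coor,t=2,log=w}
step 8 deliver 0→2: 2={part,t=2,log=w}
step 9 deliver 2→0: —
step 10 deliver 2→1: —
step 11 deliver 0→1: 1={part,t=1,log=w}
step 12 deliver 0→1: 1={part,t=2,log=w}
step 13 propose(0,'p'): 0={coor,t=3,log=w}
step 14 deliver 0→1: 1={part,t=3,log=w}
step 15 deliver 1→0: —
step 16 deliver 0→2: 2={part,t=3,log=w}
step 17 deliver 2→0: —
step 18 crash(2): 2={✗part,t=3,log=w}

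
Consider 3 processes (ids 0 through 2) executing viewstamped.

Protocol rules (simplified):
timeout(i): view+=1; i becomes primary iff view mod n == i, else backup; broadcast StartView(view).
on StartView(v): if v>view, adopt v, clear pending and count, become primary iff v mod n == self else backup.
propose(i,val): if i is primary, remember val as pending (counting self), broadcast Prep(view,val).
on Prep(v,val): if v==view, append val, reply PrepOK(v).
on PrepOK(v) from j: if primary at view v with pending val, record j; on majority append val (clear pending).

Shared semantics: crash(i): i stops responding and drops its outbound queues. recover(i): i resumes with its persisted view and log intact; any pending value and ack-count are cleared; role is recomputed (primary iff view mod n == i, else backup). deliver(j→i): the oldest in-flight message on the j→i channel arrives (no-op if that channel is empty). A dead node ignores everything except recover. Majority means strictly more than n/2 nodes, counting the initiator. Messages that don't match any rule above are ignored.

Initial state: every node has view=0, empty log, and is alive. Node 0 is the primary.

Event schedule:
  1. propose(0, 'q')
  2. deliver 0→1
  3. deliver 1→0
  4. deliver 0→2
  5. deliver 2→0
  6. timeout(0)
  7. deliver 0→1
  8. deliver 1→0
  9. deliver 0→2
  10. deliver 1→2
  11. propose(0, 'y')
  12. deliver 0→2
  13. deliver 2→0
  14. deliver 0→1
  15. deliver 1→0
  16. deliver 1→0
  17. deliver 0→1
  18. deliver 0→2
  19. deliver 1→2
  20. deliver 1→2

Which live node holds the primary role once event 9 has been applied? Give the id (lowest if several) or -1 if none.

1

e1 propose(0,'q'): ·
e2 deliver 0→1: 1[back,v=0,q]
e3 deliver 1→0: 0[prim,v=0,q]
e4 deliver 0→2: 2[back,v=0,q]
e5 deliver 2→0: ·
e6 timeout(0): 0[back,v=1,q]
e7 deliver 0→1: 1[prim,v=1,q]
e8 deliver 1→0: ·
e9 deliver 0→2: 2[back,v=1,q]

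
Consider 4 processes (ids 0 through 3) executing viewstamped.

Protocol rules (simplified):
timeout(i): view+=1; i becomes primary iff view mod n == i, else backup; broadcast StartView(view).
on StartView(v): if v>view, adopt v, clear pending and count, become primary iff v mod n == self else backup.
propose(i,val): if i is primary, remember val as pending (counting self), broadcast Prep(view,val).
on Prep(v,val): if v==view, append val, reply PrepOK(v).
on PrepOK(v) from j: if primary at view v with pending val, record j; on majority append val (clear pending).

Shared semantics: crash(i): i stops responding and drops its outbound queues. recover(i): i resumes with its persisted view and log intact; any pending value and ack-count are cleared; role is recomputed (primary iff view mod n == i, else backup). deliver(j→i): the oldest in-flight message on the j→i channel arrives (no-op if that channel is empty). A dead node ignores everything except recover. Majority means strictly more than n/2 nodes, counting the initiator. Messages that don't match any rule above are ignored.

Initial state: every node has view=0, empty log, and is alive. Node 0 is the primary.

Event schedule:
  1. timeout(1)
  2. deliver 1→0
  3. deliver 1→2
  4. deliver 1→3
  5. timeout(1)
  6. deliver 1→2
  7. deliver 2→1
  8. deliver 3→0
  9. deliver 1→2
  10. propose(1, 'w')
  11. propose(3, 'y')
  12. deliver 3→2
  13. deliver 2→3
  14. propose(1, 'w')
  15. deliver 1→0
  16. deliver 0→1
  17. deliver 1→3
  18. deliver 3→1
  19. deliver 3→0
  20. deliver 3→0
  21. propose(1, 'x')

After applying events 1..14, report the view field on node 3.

after 1 — timeout(1): n1:prim/v1/[-]
after 2 — deliver 1→0: n0:back/v1/[-]
after 3 — deliver 1→2: n2:back/v1/[-]
after 4 — deliver 1→3: n3:back/v1/[-]
after 5 — timeout(1): n1:back/v2/[-]
after 6 — deliver 1→2: n2:prim/v2/[-]
after 7 — deliver 2→1: ·
after 8 — deliver 3→0: ·
after 9 — deliver 1→2: ·
after 10 — propose(1,'w'): ·
after 11 — propose(3,'y'): ·
after 12 — deliver 3→2: ·
after 13 — deliver 2→3: ·
after 14 — propose(1,'w'): ·

1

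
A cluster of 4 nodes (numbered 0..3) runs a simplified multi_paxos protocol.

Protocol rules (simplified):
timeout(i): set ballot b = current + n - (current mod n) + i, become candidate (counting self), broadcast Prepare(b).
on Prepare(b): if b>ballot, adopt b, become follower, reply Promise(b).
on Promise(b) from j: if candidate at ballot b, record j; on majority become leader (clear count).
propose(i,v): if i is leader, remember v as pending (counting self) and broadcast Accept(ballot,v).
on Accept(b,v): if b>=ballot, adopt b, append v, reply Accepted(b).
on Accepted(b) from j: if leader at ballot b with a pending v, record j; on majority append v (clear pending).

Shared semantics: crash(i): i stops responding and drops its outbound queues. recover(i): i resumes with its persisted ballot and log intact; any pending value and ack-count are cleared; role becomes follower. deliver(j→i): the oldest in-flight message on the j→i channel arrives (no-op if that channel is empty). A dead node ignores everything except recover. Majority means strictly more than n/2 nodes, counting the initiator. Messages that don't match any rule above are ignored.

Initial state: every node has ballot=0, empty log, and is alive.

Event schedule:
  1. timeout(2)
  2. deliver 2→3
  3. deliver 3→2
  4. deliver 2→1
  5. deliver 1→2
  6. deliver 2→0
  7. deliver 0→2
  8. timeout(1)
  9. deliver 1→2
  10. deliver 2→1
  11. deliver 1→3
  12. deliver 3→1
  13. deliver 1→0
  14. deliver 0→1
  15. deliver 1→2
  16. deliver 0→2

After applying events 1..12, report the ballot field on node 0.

6

step 1 timeout(2): 2={cand,b=6,log=-}
step 2 deliver 2→3: 3={foll,b=6,log=-}
step 3 deliver 3→2: —
step 4 deliver 2→1: 1={foll,b=6,log=-}
step 5 deliver 1→2: 2={lead,b=6,log=-}
step 6 deliver 2→0: 0={foll,b=6,log=-}
step 7 deliver 0→2: —
step 8 timeout(1): 1={cand,b=9,log=-}
step 9 deliver 1→2: 2={foll,b=9,log=-}
step 10 deliver 2→1: —
step 11 deliver 1→3: 3={foll,b=9,log=-}
step 12 deliver 3→1: 1={lead,b=9,log=-}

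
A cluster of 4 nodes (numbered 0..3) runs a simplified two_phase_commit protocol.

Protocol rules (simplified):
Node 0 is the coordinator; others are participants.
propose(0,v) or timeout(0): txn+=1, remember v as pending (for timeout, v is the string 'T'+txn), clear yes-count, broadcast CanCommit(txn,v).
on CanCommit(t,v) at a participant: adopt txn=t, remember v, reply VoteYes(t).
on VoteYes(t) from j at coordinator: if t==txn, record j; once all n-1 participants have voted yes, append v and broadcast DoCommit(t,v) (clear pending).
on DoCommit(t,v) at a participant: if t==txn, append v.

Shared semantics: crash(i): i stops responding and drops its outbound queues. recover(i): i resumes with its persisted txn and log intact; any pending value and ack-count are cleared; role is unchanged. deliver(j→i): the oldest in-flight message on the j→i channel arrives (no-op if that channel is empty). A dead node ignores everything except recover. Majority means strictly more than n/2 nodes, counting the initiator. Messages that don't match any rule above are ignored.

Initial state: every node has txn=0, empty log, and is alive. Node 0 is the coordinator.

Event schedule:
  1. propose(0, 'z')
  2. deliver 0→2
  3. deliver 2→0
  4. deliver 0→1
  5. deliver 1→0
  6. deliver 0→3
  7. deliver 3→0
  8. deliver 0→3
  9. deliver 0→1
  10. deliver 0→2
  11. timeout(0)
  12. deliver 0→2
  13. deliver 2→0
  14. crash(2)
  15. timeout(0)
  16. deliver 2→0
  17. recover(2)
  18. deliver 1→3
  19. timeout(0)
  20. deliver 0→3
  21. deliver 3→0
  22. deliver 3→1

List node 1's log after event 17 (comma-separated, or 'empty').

z

[1] propose(0,'z') → N0(coor t1 [-])
[2] deliver 0→2 → N2(part t1 [-])
[3] deliver 2→0 → ∅
[4] deliver 0→1 → N1(part t1 [-])
[5] deliver 1→0 → ∅
[6] deliver 0→3 → N3(part t1 [-])
[7] deliver 3→0 → N0(coor t1 [z])
[8] deliver 0→3 → N3(part t1 [z])
[9] deliver 0→1 → N1(part t1 [z])
[10] deliver 0→2 → N2(part t1 [z])
[11] timeout(0) → N0(coor t2 [z])
[12] deliver 0→2 → N2(part t2 [z])
[13] deliver 2→0 → ∅
[14] crash(2) → N2(✗part t2 [z])
[15] timeout(0) → N0(coor t3 [z])
[16] deliver 2→0 → ∅
[17] recover(2) → N2(part t2 [z])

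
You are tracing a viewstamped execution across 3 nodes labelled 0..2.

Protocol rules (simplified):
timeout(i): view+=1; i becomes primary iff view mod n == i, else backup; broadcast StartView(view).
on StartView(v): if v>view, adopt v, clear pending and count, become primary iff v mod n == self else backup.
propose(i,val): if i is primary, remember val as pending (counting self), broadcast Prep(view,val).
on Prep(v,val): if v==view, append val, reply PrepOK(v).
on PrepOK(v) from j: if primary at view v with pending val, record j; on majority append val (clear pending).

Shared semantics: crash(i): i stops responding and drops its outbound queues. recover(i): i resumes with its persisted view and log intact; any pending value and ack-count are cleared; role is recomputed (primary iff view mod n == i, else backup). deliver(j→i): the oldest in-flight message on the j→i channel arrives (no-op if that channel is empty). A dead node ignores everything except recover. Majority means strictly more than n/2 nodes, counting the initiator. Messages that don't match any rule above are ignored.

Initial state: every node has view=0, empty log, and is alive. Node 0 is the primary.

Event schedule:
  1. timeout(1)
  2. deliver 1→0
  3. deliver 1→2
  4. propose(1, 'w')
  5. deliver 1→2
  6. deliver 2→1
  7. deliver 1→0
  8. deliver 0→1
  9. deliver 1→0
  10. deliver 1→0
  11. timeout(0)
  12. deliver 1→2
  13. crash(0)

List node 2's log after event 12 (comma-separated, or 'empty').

step 1 timeout(1): 1={prim,v=1,log=-}
step 2 deliver 1→0: 0={back,v=1,log=-}
step 3 deliver 1→2: 2={back,v=1,log=-}
step 4 propose(1,'w'): —
step 5 deliver 1→2: 2={back,v=1,log=w}
step 6 deliver 2→1: 1={prim,v=1,log=w}
step 7 deliver 1→0: 0={back,v=1,log=w}
step 8 deliver 0→1: —
step 9 deliver 1→0: —
step 10 deliver 1→0: —
step 11 timeout(0): 0={back,v=2,log=w}
step 12 deliver 1→2: —

w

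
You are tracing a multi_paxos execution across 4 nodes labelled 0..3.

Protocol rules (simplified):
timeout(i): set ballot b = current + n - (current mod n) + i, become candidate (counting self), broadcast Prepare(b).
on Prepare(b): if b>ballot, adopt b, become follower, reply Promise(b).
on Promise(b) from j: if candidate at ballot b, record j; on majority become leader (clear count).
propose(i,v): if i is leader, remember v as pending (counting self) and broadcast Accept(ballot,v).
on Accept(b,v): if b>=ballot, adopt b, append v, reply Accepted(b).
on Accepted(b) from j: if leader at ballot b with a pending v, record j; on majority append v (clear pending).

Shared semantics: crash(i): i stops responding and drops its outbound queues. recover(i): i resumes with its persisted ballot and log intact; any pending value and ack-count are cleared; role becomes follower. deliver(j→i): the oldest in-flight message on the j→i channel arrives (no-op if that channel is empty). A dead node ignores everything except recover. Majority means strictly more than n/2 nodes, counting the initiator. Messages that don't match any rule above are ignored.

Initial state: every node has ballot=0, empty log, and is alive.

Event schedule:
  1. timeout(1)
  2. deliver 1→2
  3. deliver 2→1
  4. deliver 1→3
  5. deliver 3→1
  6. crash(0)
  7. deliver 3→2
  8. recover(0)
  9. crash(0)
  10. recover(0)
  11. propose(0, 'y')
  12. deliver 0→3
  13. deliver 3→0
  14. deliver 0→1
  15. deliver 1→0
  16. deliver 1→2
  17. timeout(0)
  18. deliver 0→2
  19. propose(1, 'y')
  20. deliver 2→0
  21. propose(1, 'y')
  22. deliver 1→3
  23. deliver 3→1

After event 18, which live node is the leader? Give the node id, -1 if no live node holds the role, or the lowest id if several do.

[1] timeout(1) → N1(cand b5 [-])
[2] deliver 1→2 → N2(foll b5 [-])
[3] deliver 2→1 → ∅
[4] deliver 1→3 → N3(foll b5 [-])
[5] deliver 3→1 → N1(lead b5 [-])
[6] crash(0) → N0(✗foll b0 [-])
[7] deliver 3→2 → ∅
[8] recover(0) → N0(foll b0 [-])
[9] crash(0) → N0(✗foll b0 [-])
[10] recover(0) → N0(foll b0 [-])
[11] propose(0,'y') → ∅
[12] deliver 0→3 → ∅
[13] deliver 3→0 → ∅
[14] deliver 0→1 → ∅
[15] deliver 1→0 → N0(foll b5 [-])
[16] deliver 1→2 → ∅
[17] timeout(0) → N0(cand b8 [-])
[18] deliver 0→2 → N2(foll b8 [-])

1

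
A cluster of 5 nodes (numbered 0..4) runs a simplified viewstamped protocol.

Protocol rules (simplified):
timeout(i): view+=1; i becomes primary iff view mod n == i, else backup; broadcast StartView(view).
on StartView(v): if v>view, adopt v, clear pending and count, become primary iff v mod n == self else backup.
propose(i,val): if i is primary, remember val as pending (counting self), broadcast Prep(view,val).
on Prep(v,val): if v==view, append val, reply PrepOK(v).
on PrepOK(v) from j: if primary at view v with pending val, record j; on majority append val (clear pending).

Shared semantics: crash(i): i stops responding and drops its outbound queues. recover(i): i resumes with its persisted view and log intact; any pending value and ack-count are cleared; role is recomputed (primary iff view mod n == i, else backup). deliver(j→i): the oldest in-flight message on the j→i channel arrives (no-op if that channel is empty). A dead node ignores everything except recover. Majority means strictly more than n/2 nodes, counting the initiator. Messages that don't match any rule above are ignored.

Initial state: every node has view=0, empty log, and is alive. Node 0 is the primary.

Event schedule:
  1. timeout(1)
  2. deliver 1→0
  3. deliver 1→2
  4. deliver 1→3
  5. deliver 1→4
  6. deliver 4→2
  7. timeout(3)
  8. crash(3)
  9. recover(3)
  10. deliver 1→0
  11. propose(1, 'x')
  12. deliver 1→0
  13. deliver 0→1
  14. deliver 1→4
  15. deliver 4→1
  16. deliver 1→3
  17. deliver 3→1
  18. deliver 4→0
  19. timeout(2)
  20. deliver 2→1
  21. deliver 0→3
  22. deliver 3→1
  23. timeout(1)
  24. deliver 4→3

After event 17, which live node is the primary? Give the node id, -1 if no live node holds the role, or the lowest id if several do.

1

after 1 — timeout(1): n1:prim/v1/[-]
after 2 — deliver 1→0: n0:back/v1/[-]
after 3 — deliver 1→2: n2:back/v1/[-]
after 4 — deliver 1→3: n3:back/v1/[-]
after 5 — deliver 1→4: n4:back/v1/[-]
after 6 — deliver 4→2: ·
after 7 — timeout(3): n3:back/v2/[-]
after 8 — crash(3): n3:✗back/v2/[-]
after 9 — recover(3): n3:back/v2/[-]
after 10 — deliver 1→0: ·
after 11 — propose(1,'x'): ·
after 12 — deliver 1→0: n0:back/v1/[x]
after 13 — deliver 0→1: ·
after 14 — deliver 1→4: n4:back/v1/[x]
after 15 — deliver 4→1: n1:prim/v1/[x]
after 16 — deliver 1→3: ·
after 17 — deliver 3→1: ·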